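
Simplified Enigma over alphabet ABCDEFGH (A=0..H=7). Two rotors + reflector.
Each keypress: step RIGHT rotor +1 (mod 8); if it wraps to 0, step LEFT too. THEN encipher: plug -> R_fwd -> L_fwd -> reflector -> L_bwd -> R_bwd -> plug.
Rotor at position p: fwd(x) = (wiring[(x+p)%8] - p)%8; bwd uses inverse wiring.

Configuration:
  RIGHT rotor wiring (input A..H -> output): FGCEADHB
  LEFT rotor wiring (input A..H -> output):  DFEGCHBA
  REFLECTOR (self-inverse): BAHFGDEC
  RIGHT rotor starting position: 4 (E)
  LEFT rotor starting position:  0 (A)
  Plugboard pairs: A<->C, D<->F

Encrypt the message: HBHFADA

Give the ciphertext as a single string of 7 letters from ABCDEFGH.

Answer: BGDECAF

Derivation:
Char 1 ('H'): step: R->5, L=0; H->plug->H->R->D->L->G->refl->E->L'->C->R'->B->plug->B
Char 2 ('B'): step: R->6, L=0; B->plug->B->R->D->L->G->refl->E->L'->C->R'->G->plug->G
Char 3 ('H'): step: R->7, L=0; H->plug->H->R->A->L->D->refl->F->L'->B->R'->F->plug->D
Char 4 ('F'): step: R->0, L->1 (L advanced); F->plug->D->R->E->L->G->refl->E->L'->A->R'->E->plug->E
Char 5 ('A'): step: R->1, L=1; A->plug->C->R->D->L->B->refl->A->L'->F->R'->A->plug->C
Char 6 ('D'): step: R->2, L=1; D->plug->F->R->H->L->C->refl->H->L'->G->R'->C->plug->A
Char 7 ('A'): step: R->3, L=1; A->plug->C->R->A->L->E->refl->G->L'->E->R'->D->plug->F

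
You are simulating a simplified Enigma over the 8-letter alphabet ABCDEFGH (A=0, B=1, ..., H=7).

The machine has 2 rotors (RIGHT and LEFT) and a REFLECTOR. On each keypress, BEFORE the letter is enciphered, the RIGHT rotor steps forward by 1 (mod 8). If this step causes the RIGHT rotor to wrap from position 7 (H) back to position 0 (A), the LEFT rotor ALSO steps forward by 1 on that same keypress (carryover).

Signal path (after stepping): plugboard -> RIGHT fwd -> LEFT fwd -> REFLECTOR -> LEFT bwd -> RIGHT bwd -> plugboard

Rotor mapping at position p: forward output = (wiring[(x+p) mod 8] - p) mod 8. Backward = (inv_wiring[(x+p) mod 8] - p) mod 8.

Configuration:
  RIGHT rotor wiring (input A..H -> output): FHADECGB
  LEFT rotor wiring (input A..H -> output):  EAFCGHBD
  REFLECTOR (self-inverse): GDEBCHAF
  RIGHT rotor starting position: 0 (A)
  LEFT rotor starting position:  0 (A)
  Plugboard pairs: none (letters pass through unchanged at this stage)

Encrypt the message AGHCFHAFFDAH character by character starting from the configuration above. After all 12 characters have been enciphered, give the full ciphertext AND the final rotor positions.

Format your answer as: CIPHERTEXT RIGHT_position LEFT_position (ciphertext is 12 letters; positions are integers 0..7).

Char 1 ('A'): step: R->1, L=0; A->plug->A->R->G->L->B->refl->D->L'->H->R'->B->plug->B
Char 2 ('G'): step: R->2, L=0; G->plug->G->R->D->L->C->refl->E->L'->A->R'->D->plug->D
Char 3 ('H'): step: R->3, L=0; H->plug->H->R->F->L->H->refl->F->L'->C->R'->F->plug->F
Char 4 ('C'): step: R->4, L=0; C->plug->C->R->C->L->F->refl->H->L'->F->R'->D->plug->D
Char 5 ('F'): step: R->5, L=0; F->plug->F->R->D->L->C->refl->E->L'->A->R'->D->plug->D
Char 6 ('H'): step: R->6, L=0; H->plug->H->R->E->L->G->refl->A->L'->B->R'->D->plug->D
Char 7 ('A'): step: R->7, L=0; A->plug->A->R->C->L->F->refl->H->L'->F->R'->F->plug->F
Char 8 ('F'): step: R->0, L->1 (L advanced); F->plug->F->R->C->L->B->refl->D->L'->H->R'->B->plug->B
Char 9 ('F'): step: R->1, L=1; F->plug->F->R->F->L->A->refl->G->L'->E->R'->H->plug->H
Char 10 ('D'): step: R->2, L=1; D->plug->D->R->A->L->H->refl->F->L'->D->R'->G->plug->G
Char 11 ('A'): step: R->3, L=1; A->plug->A->R->A->L->H->refl->F->L'->D->R'->D->plug->D
Char 12 ('H'): step: R->4, L=1; H->plug->H->R->H->L->D->refl->B->L'->C->R'->C->plug->C
Final: ciphertext=BDFDDDFBHGDC, RIGHT=4, LEFT=1

Answer: BDFDDDFBHGDC 4 1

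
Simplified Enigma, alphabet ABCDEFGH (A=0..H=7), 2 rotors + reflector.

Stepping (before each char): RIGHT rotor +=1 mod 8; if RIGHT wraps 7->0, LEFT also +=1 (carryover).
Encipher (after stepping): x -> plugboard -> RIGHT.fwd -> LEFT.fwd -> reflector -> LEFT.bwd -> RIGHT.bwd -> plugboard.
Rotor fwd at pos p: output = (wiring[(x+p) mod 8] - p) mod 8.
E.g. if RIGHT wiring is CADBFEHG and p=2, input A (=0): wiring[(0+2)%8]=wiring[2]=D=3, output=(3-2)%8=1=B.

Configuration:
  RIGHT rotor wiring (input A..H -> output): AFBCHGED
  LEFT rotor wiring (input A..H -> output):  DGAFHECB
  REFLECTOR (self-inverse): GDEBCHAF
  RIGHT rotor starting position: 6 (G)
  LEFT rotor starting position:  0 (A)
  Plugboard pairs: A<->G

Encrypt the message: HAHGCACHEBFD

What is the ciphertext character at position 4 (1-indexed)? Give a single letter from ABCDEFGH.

Char 1 ('H'): step: R->7, L=0; H->plug->H->R->F->L->E->refl->C->L'->G->R'->C->plug->C
Char 2 ('A'): step: R->0, L->1 (L advanced); A->plug->G->R->E->L->D->refl->B->L'->F->R'->B->plug->B
Char 3 ('H'): step: R->1, L=1; H->plug->H->R->H->L->C->refl->E->L'->C->R'->G->plug->A
Char 4 ('G'): step: R->2, L=1; G->plug->A->R->H->L->C->refl->E->L'->C->R'->E->plug->E

E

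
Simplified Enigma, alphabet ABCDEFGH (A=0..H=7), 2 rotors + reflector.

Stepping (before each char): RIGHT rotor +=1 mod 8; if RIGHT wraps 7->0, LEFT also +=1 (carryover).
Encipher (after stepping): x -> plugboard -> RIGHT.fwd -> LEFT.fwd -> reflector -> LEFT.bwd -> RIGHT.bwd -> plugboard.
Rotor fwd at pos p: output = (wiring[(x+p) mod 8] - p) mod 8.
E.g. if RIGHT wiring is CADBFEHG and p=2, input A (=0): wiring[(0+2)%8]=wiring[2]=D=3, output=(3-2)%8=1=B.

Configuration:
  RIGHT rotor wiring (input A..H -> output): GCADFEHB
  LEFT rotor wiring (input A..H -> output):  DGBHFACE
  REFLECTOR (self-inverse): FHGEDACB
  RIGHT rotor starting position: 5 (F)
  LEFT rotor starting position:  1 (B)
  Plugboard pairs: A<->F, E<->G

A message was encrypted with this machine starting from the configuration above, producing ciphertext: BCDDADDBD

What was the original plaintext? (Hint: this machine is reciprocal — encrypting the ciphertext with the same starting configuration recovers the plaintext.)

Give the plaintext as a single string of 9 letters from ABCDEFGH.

Answer: HAGFDCCFF

Derivation:
Char 1 ('B'): step: R->6, L=1; B->plug->B->R->D->L->E->refl->D->L'->G->R'->H->plug->H
Char 2 ('C'): step: R->7, L=1; C->plug->C->R->D->L->E->refl->D->L'->G->R'->F->plug->A
Char 3 ('D'): step: R->0, L->2 (L advanced); D->plug->D->R->D->L->G->refl->C->L'->F->R'->E->plug->G
Char 4 ('D'): step: R->1, L=2; D->plug->D->R->E->L->A->refl->F->L'->B->R'->A->plug->F
Char 5 ('A'): step: R->2, L=2; A->plug->F->R->H->L->E->refl->D->L'->C->R'->D->plug->D
Char 6 ('D'): step: R->3, L=2; D->plug->D->R->E->L->A->refl->F->L'->B->R'->C->plug->C
Char 7 ('D'): step: R->4, L=2; D->plug->D->R->F->L->C->refl->G->L'->D->R'->C->plug->C
Char 8 ('B'): step: R->5, L=2; B->plug->B->R->C->L->D->refl->E->L'->H->R'->A->plug->F
Char 9 ('D'): step: R->6, L=2; D->plug->D->R->E->L->A->refl->F->L'->B->R'->A->plug->F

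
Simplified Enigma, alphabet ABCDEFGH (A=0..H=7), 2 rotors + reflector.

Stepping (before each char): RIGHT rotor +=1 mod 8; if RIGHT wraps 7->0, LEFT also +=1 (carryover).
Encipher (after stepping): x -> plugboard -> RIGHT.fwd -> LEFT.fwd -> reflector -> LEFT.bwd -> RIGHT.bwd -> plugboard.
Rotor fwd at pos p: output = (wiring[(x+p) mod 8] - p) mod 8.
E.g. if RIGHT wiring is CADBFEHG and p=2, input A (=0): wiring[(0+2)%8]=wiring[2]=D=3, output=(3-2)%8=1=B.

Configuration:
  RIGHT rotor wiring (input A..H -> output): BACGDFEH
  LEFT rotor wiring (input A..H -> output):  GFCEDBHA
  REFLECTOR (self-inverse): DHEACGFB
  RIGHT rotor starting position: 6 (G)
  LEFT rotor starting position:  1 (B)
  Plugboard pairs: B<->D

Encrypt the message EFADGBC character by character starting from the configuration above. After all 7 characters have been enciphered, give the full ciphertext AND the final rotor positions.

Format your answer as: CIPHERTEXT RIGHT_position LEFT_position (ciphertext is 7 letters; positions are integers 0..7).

Answer: HGHFEHE 5 2

Derivation:
Char 1 ('E'): step: R->7, L=1; E->plug->E->R->H->L->F->refl->G->L'->F->R'->H->plug->H
Char 2 ('F'): step: R->0, L->2 (L advanced); F->plug->F->R->F->L->G->refl->F->L'->E->R'->G->plug->G
Char 3 ('A'): step: R->1, L=2; A->plug->A->R->H->L->D->refl->A->L'->A->R'->H->plug->H
Char 4 ('D'): step: R->2, L=2; D->plug->B->R->E->L->F->refl->G->L'->F->R'->F->plug->F
Char 5 ('G'): step: R->3, L=2; G->plug->G->R->F->L->G->refl->F->L'->E->R'->E->plug->E
Char 6 ('B'): step: R->4, L=2; B->plug->D->R->D->L->H->refl->B->L'->C->R'->H->plug->H
Char 7 ('C'): step: R->5, L=2; C->plug->C->R->C->L->B->refl->H->L'->D->R'->E->plug->E
Final: ciphertext=HGHFEHE, RIGHT=5, LEFT=2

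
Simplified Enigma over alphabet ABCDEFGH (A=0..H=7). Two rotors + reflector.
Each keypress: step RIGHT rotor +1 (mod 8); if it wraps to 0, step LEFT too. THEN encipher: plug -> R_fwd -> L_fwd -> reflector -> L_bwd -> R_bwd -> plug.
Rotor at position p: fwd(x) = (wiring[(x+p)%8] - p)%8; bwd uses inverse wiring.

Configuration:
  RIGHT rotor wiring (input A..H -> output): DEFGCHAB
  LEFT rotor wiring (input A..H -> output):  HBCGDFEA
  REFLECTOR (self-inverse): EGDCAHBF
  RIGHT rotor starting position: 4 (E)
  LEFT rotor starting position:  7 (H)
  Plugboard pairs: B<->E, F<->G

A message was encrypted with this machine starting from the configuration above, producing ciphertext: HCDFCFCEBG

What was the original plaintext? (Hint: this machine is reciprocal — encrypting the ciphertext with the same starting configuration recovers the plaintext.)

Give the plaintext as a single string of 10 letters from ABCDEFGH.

Char 1 ('H'): step: R->5, L=7; H->plug->H->R->F->L->E->refl->A->L'->B->R'->G->plug->F
Char 2 ('C'): step: R->6, L=7; C->plug->C->R->F->L->E->refl->A->L'->B->R'->H->plug->H
Char 3 ('D'): step: R->7, L=7; D->plug->D->R->G->L->G->refl->B->L'->A->R'->G->plug->F
Char 4 ('F'): step: R->0, L->0 (L advanced); F->plug->G->R->A->L->H->refl->F->L'->F->R'->C->plug->C
Char 5 ('C'): step: R->1, L=0; C->plug->C->R->F->L->F->refl->H->L'->A->R'->G->plug->F
Char 6 ('F'): step: R->2, L=0; F->plug->G->R->B->L->B->refl->G->L'->D->R'->A->plug->A
Char 7 ('C'): step: R->3, L=0; C->plug->C->R->E->L->D->refl->C->L'->C->R'->H->plug->H
Char 8 ('E'): step: R->4, L=0; E->plug->B->R->D->L->G->refl->B->L'->B->R'->G->plug->F
Char 9 ('B'): step: R->5, L=0; B->plug->E->R->H->L->A->refl->E->L'->G->R'->D->plug->D
Char 10 ('G'): step: R->6, L=0; G->plug->F->R->A->L->H->refl->F->L'->F->R'->C->plug->C

Answer: FHFCFAHFDC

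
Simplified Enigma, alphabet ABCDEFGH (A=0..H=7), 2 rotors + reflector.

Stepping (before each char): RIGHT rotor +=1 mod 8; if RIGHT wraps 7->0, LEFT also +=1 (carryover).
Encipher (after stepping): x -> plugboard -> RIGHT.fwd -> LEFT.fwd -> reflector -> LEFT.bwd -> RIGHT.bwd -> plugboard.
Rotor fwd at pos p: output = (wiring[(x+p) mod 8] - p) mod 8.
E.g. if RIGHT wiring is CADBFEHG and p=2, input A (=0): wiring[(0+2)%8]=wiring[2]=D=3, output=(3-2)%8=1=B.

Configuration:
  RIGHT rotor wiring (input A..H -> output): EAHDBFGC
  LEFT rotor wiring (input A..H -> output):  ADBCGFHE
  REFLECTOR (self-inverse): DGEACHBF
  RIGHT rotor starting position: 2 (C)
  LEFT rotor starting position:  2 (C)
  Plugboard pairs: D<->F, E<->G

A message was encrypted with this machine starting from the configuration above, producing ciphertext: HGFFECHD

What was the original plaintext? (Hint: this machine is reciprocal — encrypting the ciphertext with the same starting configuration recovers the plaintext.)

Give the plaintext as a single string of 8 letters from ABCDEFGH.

Char 1 ('H'): step: R->3, L=2; H->plug->H->R->E->L->F->refl->H->L'->A->R'->A->plug->A
Char 2 ('G'): step: R->4, L=2; G->plug->E->R->A->L->H->refl->F->L'->E->R'->F->plug->D
Char 3 ('F'): step: R->5, L=2; F->plug->D->R->H->L->B->refl->G->L'->G->R'->G->plug->E
Char 4 ('F'): step: R->6, L=2; F->plug->D->R->C->L->E->refl->C->L'->F->R'->F->plug->D
Char 5 ('E'): step: R->7, L=2; E->plug->G->R->G->L->G->refl->B->L'->H->R'->H->plug->H
Char 6 ('C'): step: R->0, L->3 (L advanced); C->plug->C->R->H->L->G->refl->B->L'->E->R'->A->plug->A
Char 7 ('H'): step: R->1, L=3; H->plug->H->R->D->L->E->refl->C->L'->C->R'->C->plug->C
Char 8 ('D'): step: R->2, L=3; D->plug->F->R->A->L->H->refl->F->L'->F->R'->A->plug->A

Answer: ADEDHACA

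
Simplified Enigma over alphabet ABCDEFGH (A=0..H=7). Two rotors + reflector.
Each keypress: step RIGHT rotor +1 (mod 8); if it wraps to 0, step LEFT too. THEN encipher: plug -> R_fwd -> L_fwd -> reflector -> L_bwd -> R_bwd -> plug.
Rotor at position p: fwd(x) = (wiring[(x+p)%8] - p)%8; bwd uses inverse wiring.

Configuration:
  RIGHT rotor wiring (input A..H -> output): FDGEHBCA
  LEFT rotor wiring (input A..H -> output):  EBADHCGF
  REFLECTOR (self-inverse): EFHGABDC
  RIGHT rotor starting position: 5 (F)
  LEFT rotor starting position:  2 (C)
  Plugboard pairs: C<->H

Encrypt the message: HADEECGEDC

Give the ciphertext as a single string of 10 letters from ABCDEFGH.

Answer: FGGFCHDHHB

Derivation:
Char 1 ('H'): step: R->6, L=2; H->plug->C->R->H->L->H->refl->C->L'->G->R'->F->plug->F
Char 2 ('A'): step: R->7, L=2; A->plug->A->R->B->L->B->refl->F->L'->C->R'->G->plug->G
Char 3 ('D'): step: R->0, L->3 (L advanced); D->plug->D->R->E->L->C->refl->H->L'->C->R'->G->plug->G
Char 4 ('E'): step: R->1, L=3; E->plug->E->R->A->L->A->refl->E->L'->B->R'->F->plug->F
Char 5 ('E'): step: R->2, L=3; E->plug->E->R->A->L->A->refl->E->L'->B->R'->H->plug->C
Char 6 ('C'): step: R->3, L=3; C->plug->H->R->D->L->D->refl->G->L'->G->R'->C->plug->H
Char 7 ('G'): step: R->4, L=3; G->plug->G->R->C->L->H->refl->C->L'->E->R'->D->plug->D
Char 8 ('E'): step: R->5, L=3; E->plug->E->R->G->L->G->refl->D->L'->D->R'->C->plug->H
Char 9 ('D'): step: R->6, L=3; D->plug->D->R->F->L->B->refl->F->L'->H->R'->C->plug->H
Char 10 ('C'): step: R->7, L=3; C->plug->H->R->D->L->D->refl->G->L'->G->R'->B->plug->B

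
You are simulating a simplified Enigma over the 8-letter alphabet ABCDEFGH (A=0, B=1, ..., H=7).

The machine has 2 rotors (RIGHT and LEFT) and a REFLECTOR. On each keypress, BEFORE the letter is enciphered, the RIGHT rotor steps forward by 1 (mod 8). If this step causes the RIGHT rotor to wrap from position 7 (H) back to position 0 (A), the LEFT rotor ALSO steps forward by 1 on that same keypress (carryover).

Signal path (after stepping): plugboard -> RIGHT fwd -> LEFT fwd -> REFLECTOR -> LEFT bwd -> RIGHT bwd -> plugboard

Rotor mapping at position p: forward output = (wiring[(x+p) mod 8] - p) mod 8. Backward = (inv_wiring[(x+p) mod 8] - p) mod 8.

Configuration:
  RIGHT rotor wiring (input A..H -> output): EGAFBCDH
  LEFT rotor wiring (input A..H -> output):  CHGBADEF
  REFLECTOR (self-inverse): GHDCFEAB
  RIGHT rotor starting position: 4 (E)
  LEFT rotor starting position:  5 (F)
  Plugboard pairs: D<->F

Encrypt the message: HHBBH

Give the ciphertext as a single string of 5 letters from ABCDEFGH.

Answer: FDFFE

Derivation:
Char 1 ('H'): step: R->5, L=5; H->plug->H->R->E->L->C->refl->D->L'->H->R'->D->plug->F
Char 2 ('H'): step: R->6, L=5; H->plug->H->R->E->L->C->refl->D->L'->H->R'->F->plug->D
Char 3 ('B'): step: R->7, L=5; B->plug->B->R->F->L->B->refl->H->L'->B->R'->D->plug->F
Char 4 ('B'): step: R->0, L->6 (L advanced); B->plug->B->R->G->L->C->refl->D->L'->F->R'->D->plug->F
Char 5 ('H'): step: R->1, L=6; H->plug->H->R->D->L->B->refl->H->L'->B->R'->E->plug->E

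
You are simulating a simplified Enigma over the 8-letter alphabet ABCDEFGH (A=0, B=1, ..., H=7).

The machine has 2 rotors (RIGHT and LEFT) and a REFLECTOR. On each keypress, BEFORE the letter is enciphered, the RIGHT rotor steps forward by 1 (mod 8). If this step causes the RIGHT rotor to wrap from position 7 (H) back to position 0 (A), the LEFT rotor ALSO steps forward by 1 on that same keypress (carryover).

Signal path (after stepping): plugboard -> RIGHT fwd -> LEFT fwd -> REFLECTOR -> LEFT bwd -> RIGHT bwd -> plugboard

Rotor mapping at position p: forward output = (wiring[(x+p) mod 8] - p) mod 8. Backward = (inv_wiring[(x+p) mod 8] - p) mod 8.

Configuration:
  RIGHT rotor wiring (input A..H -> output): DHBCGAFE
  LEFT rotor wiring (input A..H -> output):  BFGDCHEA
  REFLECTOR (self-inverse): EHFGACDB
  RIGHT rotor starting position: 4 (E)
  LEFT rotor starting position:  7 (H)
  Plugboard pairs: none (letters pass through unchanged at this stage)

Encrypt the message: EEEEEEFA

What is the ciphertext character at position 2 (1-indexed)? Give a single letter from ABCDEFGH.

Char 1 ('E'): step: R->5, L=7; E->plug->E->R->C->L->G->refl->D->L'->F->R'->G->plug->G
Char 2 ('E'): step: R->6, L=7; E->plug->E->R->D->L->H->refl->B->L'->A->R'->G->plug->G

G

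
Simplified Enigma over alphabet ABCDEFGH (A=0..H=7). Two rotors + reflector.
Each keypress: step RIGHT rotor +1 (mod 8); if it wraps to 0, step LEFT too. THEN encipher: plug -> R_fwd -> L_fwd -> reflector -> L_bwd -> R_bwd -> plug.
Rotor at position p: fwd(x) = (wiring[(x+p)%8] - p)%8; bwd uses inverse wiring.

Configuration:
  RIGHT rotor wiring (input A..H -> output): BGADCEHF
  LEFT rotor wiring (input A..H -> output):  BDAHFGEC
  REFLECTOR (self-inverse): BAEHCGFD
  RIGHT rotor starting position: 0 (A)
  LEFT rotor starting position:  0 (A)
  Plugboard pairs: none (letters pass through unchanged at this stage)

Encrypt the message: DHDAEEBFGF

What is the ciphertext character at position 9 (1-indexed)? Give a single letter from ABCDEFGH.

Char 1 ('D'): step: R->1, L=0; D->plug->D->R->B->L->D->refl->H->L'->D->R'->E->plug->E
Char 2 ('H'): step: R->2, L=0; H->plug->H->R->E->L->F->refl->G->L'->F->R'->E->plug->E
Char 3 ('D'): step: R->3, L=0; D->plug->D->R->E->L->F->refl->G->L'->F->R'->H->plug->H
Char 4 ('A'): step: R->4, L=0; A->plug->A->R->G->L->E->refl->C->L'->H->R'->H->plug->H
Char 5 ('E'): step: R->5, L=0; E->plug->E->R->B->L->D->refl->H->L'->D->R'->F->plug->F
Char 6 ('E'): step: R->6, L=0; E->plug->E->R->C->L->A->refl->B->L'->A->R'->D->plug->D
Char 7 ('B'): step: R->7, L=0; B->plug->B->R->C->L->A->refl->B->L'->A->R'->H->plug->H
Char 8 ('F'): step: R->0, L->1 (L advanced); F->plug->F->R->E->L->F->refl->G->L'->C->R'->E->plug->E
Char 9 ('G'): step: R->1, L=1; G->plug->G->R->E->L->F->refl->G->L'->C->R'->C->plug->C

C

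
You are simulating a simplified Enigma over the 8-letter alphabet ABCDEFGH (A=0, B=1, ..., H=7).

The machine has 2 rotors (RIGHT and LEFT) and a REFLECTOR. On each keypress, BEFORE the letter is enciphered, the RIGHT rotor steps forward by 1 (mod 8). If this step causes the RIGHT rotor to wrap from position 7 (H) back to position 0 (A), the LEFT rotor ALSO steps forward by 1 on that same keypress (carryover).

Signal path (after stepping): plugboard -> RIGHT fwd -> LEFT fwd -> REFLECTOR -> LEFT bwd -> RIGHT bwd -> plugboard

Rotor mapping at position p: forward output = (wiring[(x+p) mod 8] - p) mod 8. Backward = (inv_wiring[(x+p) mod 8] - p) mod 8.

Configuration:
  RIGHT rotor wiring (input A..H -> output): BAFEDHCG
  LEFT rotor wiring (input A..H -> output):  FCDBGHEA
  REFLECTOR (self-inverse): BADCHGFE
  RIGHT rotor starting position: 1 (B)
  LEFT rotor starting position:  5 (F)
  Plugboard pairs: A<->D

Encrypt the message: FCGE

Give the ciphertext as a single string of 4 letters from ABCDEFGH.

Char 1 ('F'): step: R->2, L=5; F->plug->F->R->E->L->F->refl->G->L'->F->R'->D->plug->A
Char 2 ('C'): step: R->3, L=5; C->plug->C->R->E->L->F->refl->G->L'->F->R'->G->plug->G
Char 3 ('G'): step: R->4, L=5; G->plug->G->R->B->L->H->refl->E->L'->G->R'->C->plug->C
Char 4 ('E'): step: R->5, L=5; E->plug->E->R->D->L->A->refl->B->L'->H->R'->G->plug->G

Answer: AGCG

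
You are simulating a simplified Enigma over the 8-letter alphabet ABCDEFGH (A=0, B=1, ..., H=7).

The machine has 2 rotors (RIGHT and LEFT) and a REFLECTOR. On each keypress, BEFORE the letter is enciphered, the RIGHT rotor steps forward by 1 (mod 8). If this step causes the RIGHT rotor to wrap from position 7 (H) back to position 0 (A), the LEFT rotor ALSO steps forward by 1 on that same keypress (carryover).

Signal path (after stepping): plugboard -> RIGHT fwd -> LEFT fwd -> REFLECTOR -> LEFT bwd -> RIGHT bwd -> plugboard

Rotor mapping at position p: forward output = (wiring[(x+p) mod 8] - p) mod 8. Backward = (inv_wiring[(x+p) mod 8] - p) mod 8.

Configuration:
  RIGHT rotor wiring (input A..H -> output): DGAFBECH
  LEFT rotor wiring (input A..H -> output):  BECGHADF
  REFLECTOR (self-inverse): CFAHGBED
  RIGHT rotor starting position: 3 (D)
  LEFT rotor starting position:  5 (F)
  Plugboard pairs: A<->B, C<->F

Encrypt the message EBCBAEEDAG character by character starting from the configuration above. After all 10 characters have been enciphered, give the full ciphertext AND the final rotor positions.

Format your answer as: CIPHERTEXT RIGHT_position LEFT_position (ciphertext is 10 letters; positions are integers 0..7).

Char 1 ('E'): step: R->4, L=5; E->plug->E->R->H->L->C->refl->A->L'->C->R'->F->plug->C
Char 2 ('B'): step: R->5, L=5; B->plug->A->R->H->L->C->refl->A->L'->C->R'->C->plug->F
Char 3 ('C'): step: R->6, L=5; C->plug->F->R->H->L->C->refl->A->L'->C->R'->E->plug->E
Char 4 ('B'): step: R->7, L=5; B->plug->A->R->A->L->D->refl->H->L'->E->R'->B->plug->A
Char 5 ('A'): step: R->0, L->6 (L advanced); A->plug->B->R->G->L->B->refl->F->L'->A->R'->C->plug->F
Char 6 ('E'): step: R->1, L=6; E->plug->E->R->D->L->G->refl->E->L'->E->R'->C->plug->F
Char 7 ('E'): step: R->2, L=6; E->plug->E->R->A->L->F->refl->B->L'->G->R'->A->plug->B
Char 8 ('D'): step: R->3, L=6; D->plug->D->R->H->L->C->refl->A->L'->F->R'->H->plug->H
Char 9 ('A'): step: R->4, L=6; A->plug->B->R->A->L->F->refl->B->L'->G->R'->C->plug->F
Char 10 ('G'): step: R->5, L=6; G->plug->G->R->A->L->F->refl->B->L'->G->R'->D->plug->D
Final: ciphertext=CFEAFFBHFD, RIGHT=5, LEFT=6

Answer: CFEAFFBHFD 5 6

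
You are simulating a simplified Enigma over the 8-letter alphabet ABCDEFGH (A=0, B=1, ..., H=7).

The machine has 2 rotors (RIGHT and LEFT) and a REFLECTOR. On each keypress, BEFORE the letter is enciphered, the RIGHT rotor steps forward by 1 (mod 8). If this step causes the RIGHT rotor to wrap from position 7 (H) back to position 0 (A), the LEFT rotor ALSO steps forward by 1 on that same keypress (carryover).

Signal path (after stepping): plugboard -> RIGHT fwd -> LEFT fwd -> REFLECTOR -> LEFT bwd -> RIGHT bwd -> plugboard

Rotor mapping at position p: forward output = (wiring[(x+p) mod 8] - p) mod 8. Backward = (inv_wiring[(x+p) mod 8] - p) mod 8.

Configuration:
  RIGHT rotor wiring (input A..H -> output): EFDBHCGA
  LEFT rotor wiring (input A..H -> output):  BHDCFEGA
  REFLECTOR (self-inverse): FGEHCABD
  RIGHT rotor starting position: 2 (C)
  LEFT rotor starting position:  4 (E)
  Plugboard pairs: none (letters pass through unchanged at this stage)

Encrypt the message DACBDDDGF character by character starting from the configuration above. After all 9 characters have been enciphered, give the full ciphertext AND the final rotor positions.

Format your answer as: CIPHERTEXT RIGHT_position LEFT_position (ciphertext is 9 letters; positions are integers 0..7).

Char 1 ('D'): step: R->3, L=4; D->plug->D->R->D->L->E->refl->C->L'->C->R'->G->plug->G
Char 2 ('A'): step: R->4, L=4; A->plug->A->R->D->L->E->refl->C->L'->C->R'->C->plug->C
Char 3 ('C'): step: R->5, L=4; C->plug->C->R->D->L->E->refl->C->L'->C->R'->H->plug->H
Char 4 ('B'): step: R->6, L=4; B->plug->B->R->C->L->C->refl->E->L'->D->R'->F->plug->F
Char 5 ('D'): step: R->7, L=4; D->plug->D->R->E->L->F->refl->A->L'->B->R'->A->plug->A
Char 6 ('D'): step: R->0, L->5 (L advanced); D->plug->D->R->B->L->B->refl->G->L'->F->R'->B->plug->B
Char 7 ('D'): step: R->1, L=5; D->plug->D->R->G->L->F->refl->A->L'->H->R'->G->plug->G
Char 8 ('G'): step: R->2, L=5; G->plug->G->R->C->L->D->refl->H->L'->A->R'->D->plug->D
Char 9 ('F'): step: R->3, L=5; F->plug->F->R->B->L->B->refl->G->L'->F->R'->E->plug->E
Final: ciphertext=GCHFABGDE, RIGHT=3, LEFT=5

Answer: GCHFABGDE 3 5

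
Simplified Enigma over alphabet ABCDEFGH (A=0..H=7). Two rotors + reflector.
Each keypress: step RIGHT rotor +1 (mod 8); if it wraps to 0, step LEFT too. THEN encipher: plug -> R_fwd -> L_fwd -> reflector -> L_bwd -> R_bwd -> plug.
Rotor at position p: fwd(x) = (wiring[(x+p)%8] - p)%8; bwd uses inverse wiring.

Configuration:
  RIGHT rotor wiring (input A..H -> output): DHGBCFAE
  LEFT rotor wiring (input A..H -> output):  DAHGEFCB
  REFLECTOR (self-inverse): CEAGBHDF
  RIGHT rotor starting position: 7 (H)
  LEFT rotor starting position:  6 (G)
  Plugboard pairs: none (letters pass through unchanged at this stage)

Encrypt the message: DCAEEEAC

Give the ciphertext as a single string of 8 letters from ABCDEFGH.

Answer: EGHCAFDF

Derivation:
Char 1 ('D'): step: R->0, L->7 (L advanced); D->plug->D->R->B->L->E->refl->B->L'->C->R'->E->plug->E
Char 2 ('C'): step: R->1, L=7; C->plug->C->R->A->L->C->refl->A->L'->D->R'->G->plug->G
Char 3 ('A'): step: R->2, L=7; A->plug->A->R->E->L->H->refl->F->L'->F->R'->H->plug->H
Char 4 ('E'): step: R->3, L=7; E->plug->E->R->B->L->E->refl->B->L'->C->R'->C->plug->C
Char 5 ('E'): step: R->4, L=7; E->plug->E->R->H->L->D->refl->G->L'->G->R'->A->plug->A
Char 6 ('E'): step: R->5, L=7; E->plug->E->R->C->L->B->refl->E->L'->B->R'->F->plug->F
Char 7 ('A'): step: R->6, L=7; A->plug->A->R->C->L->B->refl->E->L'->B->R'->D->plug->D
Char 8 ('C'): step: R->7, L=7; C->plug->C->R->A->L->C->refl->A->L'->D->R'->F->plug->F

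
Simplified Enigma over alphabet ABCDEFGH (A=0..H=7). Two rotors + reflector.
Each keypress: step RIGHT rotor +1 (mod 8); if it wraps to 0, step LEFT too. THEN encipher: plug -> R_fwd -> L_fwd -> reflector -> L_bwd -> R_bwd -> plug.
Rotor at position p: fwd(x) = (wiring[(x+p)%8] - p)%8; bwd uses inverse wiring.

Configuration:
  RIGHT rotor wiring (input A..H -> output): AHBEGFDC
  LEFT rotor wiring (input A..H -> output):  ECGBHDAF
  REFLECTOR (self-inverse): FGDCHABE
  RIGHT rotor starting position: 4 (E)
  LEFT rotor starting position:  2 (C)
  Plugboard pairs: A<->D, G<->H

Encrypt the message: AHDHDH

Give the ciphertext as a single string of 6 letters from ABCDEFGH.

Char 1 ('A'): step: R->5, L=2; A->plug->D->R->D->L->B->refl->G->L'->E->R'->F->plug->F
Char 2 ('H'): step: R->6, L=2; H->plug->G->R->A->L->E->refl->H->L'->B->R'->D->plug->A
Char 3 ('D'): step: R->7, L=2; D->plug->A->R->D->L->B->refl->G->L'->E->R'->H->plug->G
Char 4 ('H'): step: R->0, L->3 (L advanced); H->plug->G->R->D->L->F->refl->A->L'->C->R'->H->plug->G
Char 5 ('D'): step: R->1, L=3; D->plug->A->R->G->L->H->refl->E->L'->B->R'->G->plug->H
Char 6 ('H'): step: R->2, L=3; H->plug->G->R->G->L->H->refl->E->L'->B->R'->E->plug->E

Answer: FAGGHE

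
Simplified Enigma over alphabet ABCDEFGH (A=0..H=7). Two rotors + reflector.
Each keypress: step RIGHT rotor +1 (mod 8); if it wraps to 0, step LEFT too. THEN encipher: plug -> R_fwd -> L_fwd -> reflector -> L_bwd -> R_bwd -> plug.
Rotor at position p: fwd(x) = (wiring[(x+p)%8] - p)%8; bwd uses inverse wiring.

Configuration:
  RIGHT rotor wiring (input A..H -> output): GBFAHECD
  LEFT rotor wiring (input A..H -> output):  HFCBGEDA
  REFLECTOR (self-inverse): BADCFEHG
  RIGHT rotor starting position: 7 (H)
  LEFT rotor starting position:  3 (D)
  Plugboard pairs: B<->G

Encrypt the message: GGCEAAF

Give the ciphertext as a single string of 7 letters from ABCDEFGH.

Answer: CAFGDBH

Derivation:
Char 1 ('G'): step: R->0, L->4 (L advanced); G->plug->B->R->B->L->A->refl->B->L'->F->R'->C->plug->C
Char 2 ('G'): step: R->1, L=4; G->plug->B->R->E->L->D->refl->C->L'->A->R'->A->plug->A
Char 3 ('C'): step: R->2, L=4; C->plug->C->R->F->L->B->refl->A->L'->B->R'->F->plug->F
Char 4 ('E'): step: R->3, L=4; E->plug->E->R->A->L->C->refl->D->L'->E->R'->B->plug->G
Char 5 ('A'): step: R->4, L=4; A->plug->A->R->D->L->E->refl->F->L'->H->R'->D->plug->D
Char 6 ('A'): step: R->5, L=4; A->plug->A->R->H->L->F->refl->E->L'->D->R'->G->plug->B
Char 7 ('F'): step: R->6, L=4; F->plug->F->R->C->L->H->refl->G->L'->G->R'->H->plug->H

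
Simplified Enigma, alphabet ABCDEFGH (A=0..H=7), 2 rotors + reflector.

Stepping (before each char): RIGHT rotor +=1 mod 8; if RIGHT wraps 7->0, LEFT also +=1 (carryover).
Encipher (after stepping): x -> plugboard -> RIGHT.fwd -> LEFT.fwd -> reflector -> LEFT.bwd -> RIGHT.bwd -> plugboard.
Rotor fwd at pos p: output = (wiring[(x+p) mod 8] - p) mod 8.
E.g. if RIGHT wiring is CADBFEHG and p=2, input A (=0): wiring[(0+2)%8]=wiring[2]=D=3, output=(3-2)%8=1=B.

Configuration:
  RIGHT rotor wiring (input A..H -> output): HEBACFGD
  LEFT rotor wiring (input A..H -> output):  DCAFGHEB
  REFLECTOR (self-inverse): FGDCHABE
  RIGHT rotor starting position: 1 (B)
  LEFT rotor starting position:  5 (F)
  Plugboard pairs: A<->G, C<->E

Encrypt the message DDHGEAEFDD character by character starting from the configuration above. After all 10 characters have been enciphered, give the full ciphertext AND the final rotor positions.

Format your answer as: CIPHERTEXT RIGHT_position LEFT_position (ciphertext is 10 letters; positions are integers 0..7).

Answer: GBGHFGBGAG 3 6

Derivation:
Char 1 ('D'): step: R->2, L=5; D->plug->D->R->D->L->G->refl->B->L'->H->R'->A->plug->G
Char 2 ('D'): step: R->3, L=5; D->plug->D->R->D->L->G->refl->B->L'->H->R'->B->plug->B
Char 3 ('H'): step: R->4, L=5; H->plug->H->R->E->L->F->refl->A->L'->G->R'->A->plug->G
Char 4 ('G'): step: R->5, L=5; G->plug->A->R->A->L->C->refl->D->L'->F->R'->H->plug->H
Char 5 ('E'): step: R->6, L=5; E->plug->C->R->B->L->H->refl->E->L'->C->R'->F->plug->F
Char 6 ('A'): step: R->7, L=5; A->plug->G->R->G->L->A->refl->F->L'->E->R'->A->plug->G
Char 7 ('E'): step: R->0, L->6 (L advanced); E->plug->C->R->B->L->D->refl->C->L'->E->R'->B->plug->B
Char 8 ('F'): step: R->1, L=6; F->plug->F->R->F->L->H->refl->E->L'->D->R'->A->plug->G
Char 9 ('D'): step: R->2, L=6; D->plug->D->R->D->L->E->refl->H->L'->F->R'->G->plug->A
Char 10 ('D'): step: R->3, L=6; D->plug->D->R->D->L->E->refl->H->L'->F->R'->A->plug->G
Final: ciphertext=GBGHFGBGAG, RIGHT=3, LEFT=6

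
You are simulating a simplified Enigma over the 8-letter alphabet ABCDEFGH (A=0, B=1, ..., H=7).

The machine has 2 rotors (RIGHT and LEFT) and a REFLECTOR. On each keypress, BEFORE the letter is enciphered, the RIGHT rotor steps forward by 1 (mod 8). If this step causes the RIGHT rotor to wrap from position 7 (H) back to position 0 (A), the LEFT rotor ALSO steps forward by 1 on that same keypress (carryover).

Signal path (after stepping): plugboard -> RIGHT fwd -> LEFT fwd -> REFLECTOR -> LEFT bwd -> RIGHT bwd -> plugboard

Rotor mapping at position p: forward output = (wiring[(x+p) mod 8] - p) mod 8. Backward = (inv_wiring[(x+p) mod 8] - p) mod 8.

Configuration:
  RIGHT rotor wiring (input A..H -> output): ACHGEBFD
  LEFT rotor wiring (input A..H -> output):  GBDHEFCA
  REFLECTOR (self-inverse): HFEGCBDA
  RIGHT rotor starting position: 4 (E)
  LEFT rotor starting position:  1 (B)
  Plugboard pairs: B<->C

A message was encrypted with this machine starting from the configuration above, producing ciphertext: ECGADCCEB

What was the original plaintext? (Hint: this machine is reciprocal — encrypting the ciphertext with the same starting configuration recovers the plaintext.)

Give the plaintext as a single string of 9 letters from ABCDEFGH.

Answer: HABFBDEDF

Derivation:
Char 1 ('E'): step: R->5, L=1; E->plug->E->R->F->L->B->refl->F->L'->H->R'->H->plug->H
Char 2 ('C'): step: R->6, L=1; C->plug->B->R->F->L->B->refl->F->L'->H->R'->A->plug->A
Char 3 ('G'): step: R->7, L=1; G->plug->G->R->C->L->G->refl->D->L'->D->R'->C->plug->B
Char 4 ('A'): step: R->0, L->2 (L advanced); A->plug->A->R->A->L->B->refl->F->L'->B->R'->F->plug->F
Char 5 ('D'): step: R->1, L=2; D->plug->D->R->D->L->D->refl->G->L'->F->R'->C->plug->B
Char 6 ('C'): step: R->2, L=2; C->plug->B->R->E->L->A->refl->H->L'->H->R'->D->plug->D
Char 7 ('C'): step: R->3, L=2; C->plug->B->R->B->L->F->refl->B->L'->A->R'->E->plug->E
Char 8 ('E'): step: R->4, L=2; E->plug->E->R->E->L->A->refl->H->L'->H->R'->D->plug->D
Char 9 ('B'): step: R->5, L=2; B->plug->C->R->G->L->E->refl->C->L'->C->R'->F->plug->F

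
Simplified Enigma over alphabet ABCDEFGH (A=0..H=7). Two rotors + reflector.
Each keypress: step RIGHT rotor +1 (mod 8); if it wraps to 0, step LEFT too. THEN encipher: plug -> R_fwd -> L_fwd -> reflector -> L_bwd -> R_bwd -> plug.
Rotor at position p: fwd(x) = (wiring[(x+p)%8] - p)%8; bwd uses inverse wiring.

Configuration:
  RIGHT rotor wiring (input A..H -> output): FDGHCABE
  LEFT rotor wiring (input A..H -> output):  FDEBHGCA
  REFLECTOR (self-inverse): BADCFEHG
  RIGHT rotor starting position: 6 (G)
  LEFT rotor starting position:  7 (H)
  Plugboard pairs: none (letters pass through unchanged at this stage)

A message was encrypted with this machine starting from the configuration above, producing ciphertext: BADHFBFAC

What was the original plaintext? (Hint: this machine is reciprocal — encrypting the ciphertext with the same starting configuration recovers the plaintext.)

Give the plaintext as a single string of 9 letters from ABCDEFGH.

Answer: GHCDGCECA

Derivation:
Char 1 ('B'): step: R->7, L=7; B->plug->B->R->G->L->H->refl->G->L'->B->R'->G->plug->G
Char 2 ('A'): step: R->0, L->0 (L advanced); A->plug->A->R->F->L->G->refl->H->L'->E->R'->H->plug->H
Char 3 ('D'): step: R->1, L=0; D->plug->D->R->B->L->D->refl->C->L'->G->R'->C->plug->C
Char 4 ('H'): step: R->2, L=0; H->plug->H->R->B->L->D->refl->C->L'->G->R'->D->plug->D
Char 5 ('F'): step: R->3, L=0; F->plug->F->R->C->L->E->refl->F->L'->A->R'->G->plug->G
Char 6 ('B'): step: R->4, L=0; B->plug->B->R->E->L->H->refl->G->L'->F->R'->C->plug->C
Char 7 ('F'): step: R->5, L=0; F->plug->F->R->B->L->D->refl->C->L'->G->R'->E->plug->E
Char 8 ('A'): step: R->6, L=0; A->plug->A->R->D->L->B->refl->A->L'->H->R'->C->plug->C
Char 9 ('C'): step: R->7, L=0; C->plug->C->R->E->L->H->refl->G->L'->F->R'->A->plug->A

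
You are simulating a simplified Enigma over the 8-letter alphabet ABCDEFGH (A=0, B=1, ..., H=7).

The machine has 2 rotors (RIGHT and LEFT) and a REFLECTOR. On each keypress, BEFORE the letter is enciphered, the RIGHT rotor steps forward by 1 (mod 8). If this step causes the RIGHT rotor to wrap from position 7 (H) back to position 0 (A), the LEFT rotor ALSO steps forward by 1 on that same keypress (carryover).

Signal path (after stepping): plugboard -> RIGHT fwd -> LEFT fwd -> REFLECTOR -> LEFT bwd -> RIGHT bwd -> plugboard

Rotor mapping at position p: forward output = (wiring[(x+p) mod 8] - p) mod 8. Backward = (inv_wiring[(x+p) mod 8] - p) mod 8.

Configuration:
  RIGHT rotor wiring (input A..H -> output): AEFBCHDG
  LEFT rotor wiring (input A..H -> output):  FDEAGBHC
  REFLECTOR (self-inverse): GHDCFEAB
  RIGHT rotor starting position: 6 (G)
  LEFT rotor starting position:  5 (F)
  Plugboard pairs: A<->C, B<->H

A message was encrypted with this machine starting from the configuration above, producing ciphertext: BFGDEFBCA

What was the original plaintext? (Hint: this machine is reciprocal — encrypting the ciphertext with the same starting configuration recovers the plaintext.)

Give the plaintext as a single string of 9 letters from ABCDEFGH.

Char 1 ('B'): step: R->7, L=5; B->plug->H->R->E->L->G->refl->A->L'->D->R'->F->plug->F
Char 2 ('F'): step: R->0, L->6 (L advanced); F->plug->F->R->H->L->D->refl->C->L'->F->R'->C->plug->A
Char 3 ('G'): step: R->1, L=6; G->plug->G->R->F->L->C->refl->D->L'->H->R'->H->plug->B
Char 4 ('D'): step: R->2, L=6; D->plug->D->R->F->L->C->refl->D->L'->H->R'->B->plug->H
Char 5 ('E'): step: R->3, L=6; E->plug->E->R->D->L->F->refl->E->L'->B->R'->G->plug->G
Char 6 ('F'): step: R->4, L=6; F->plug->F->R->A->L->B->refl->H->L'->C->R'->D->plug->D
Char 7 ('B'): step: R->5, L=6; B->plug->H->R->F->L->C->refl->D->L'->H->R'->E->plug->E
Char 8 ('C'): step: R->6, L=6; C->plug->A->R->F->L->C->refl->D->L'->H->R'->E->plug->E
Char 9 ('A'): step: R->7, L=6; A->plug->C->R->F->L->C->refl->D->L'->H->R'->A->plug->C

Answer: FABHGDEEC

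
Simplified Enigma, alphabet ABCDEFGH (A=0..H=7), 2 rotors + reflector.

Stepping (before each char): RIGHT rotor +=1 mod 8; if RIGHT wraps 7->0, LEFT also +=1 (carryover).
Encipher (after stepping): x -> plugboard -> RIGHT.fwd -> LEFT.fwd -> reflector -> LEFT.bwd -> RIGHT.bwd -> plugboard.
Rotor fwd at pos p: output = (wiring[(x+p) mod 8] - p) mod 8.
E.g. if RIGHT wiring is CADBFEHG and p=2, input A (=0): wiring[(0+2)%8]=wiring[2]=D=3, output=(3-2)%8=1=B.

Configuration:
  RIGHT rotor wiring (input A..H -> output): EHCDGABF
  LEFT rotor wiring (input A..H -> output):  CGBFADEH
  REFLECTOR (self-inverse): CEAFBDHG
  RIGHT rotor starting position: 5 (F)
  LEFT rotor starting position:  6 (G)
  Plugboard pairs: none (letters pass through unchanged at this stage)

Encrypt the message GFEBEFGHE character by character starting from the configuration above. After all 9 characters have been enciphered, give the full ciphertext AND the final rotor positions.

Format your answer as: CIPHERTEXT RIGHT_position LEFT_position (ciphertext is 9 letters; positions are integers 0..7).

Answer: FEHEBHCDH 6 7

Derivation:
Char 1 ('G'): step: R->6, L=6; G->plug->G->R->A->L->G->refl->H->L'->F->R'->F->plug->F
Char 2 ('F'): step: R->7, L=6; F->plug->F->R->H->L->F->refl->D->L'->E->R'->E->plug->E
Char 3 ('E'): step: R->0, L->7 (L advanced); E->plug->E->R->G->L->E->refl->B->L'->F->R'->H->plug->H
Char 4 ('B'): step: R->1, L=7; B->plug->B->R->B->L->D->refl->F->L'->H->R'->E->plug->E
Char 5 ('E'): step: R->2, L=7; E->plug->E->R->H->L->F->refl->D->L'->B->R'->B->plug->B
Char 6 ('F'): step: R->3, L=7; F->plug->F->R->B->L->D->refl->F->L'->H->R'->H->plug->H
Char 7 ('G'): step: R->4, L=7; G->plug->G->R->G->L->E->refl->B->L'->F->R'->C->plug->C
Char 8 ('H'): step: R->5, L=7; H->plug->H->R->B->L->D->refl->F->L'->H->R'->D->plug->D
Char 9 ('E'): step: R->6, L=7; E->plug->E->R->E->L->G->refl->H->L'->C->R'->H->plug->H
Final: ciphertext=FEHEBHCDH, RIGHT=6, LEFT=7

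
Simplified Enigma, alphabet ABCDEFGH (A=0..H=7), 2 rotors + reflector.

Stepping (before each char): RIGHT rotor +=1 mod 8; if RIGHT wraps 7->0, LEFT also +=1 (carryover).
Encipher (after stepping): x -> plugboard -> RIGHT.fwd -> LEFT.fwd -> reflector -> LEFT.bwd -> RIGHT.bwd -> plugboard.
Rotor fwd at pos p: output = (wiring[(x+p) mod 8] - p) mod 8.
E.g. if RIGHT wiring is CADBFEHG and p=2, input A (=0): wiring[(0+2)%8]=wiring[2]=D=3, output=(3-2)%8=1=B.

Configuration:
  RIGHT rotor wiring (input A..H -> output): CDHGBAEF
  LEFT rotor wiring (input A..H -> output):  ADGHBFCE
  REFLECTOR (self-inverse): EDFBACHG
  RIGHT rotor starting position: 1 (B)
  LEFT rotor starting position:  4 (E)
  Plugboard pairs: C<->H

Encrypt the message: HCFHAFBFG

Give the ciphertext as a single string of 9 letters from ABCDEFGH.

Char 1 ('H'): step: R->2, L=4; H->plug->C->R->H->L->D->refl->B->L'->B->R'->H->plug->C
Char 2 ('C'): step: R->3, L=4; C->plug->H->R->E->L->E->refl->A->L'->D->R'->A->plug->A
Char 3 ('F'): step: R->4, L=4; F->plug->F->R->H->L->D->refl->B->L'->B->R'->D->plug->D
Char 4 ('H'): step: R->5, L=4; H->plug->C->R->A->L->F->refl->C->L'->G->R'->E->plug->E
Char 5 ('A'): step: R->6, L=4; A->plug->A->R->G->L->C->refl->F->L'->A->R'->F->plug->F
Char 6 ('F'): step: R->7, L=4; F->plug->F->R->C->L->G->refl->H->L'->F->R'->H->plug->C
Char 7 ('B'): step: R->0, L->5 (L advanced); B->plug->B->R->D->L->D->refl->B->L'->F->R'->H->plug->C
Char 8 ('F'): step: R->1, L=5; F->plug->F->R->D->L->D->refl->B->L'->F->R'->C->plug->H
Char 9 ('G'): step: R->2, L=5; G->plug->G->R->A->L->A->refl->E->L'->H->R'->C->plug->H

Answer: CADEFCCHH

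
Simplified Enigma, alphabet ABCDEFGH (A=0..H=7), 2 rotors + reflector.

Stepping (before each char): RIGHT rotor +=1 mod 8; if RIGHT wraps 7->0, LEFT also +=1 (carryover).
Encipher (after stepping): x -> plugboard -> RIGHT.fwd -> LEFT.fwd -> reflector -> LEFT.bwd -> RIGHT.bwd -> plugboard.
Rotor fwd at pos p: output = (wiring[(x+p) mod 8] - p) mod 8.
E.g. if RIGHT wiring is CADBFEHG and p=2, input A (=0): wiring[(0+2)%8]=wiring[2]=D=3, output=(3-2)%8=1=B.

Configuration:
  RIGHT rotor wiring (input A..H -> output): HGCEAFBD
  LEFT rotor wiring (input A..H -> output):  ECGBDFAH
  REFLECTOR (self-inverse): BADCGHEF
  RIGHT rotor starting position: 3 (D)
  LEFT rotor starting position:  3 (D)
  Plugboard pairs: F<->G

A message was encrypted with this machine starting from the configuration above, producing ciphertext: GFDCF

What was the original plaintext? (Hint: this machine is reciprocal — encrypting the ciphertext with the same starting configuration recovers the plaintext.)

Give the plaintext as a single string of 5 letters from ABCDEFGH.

Char 1 ('G'): step: R->4, L=3; G->plug->F->R->C->L->C->refl->D->L'->H->R'->D->plug->D
Char 2 ('F'): step: R->5, L=3; F->plug->G->R->H->L->D->refl->C->L'->C->R'->D->plug->D
Char 3 ('D'): step: R->6, L=3; D->plug->D->R->A->L->G->refl->E->L'->E->R'->E->plug->E
Char 4 ('C'): step: R->7, L=3; C->plug->C->R->H->L->D->refl->C->L'->C->R'->H->plug->H
Char 5 ('F'): step: R->0, L->4 (L advanced); F->plug->G->R->B->L->B->refl->A->L'->E->R'->D->plug->D

Answer: DDEHD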